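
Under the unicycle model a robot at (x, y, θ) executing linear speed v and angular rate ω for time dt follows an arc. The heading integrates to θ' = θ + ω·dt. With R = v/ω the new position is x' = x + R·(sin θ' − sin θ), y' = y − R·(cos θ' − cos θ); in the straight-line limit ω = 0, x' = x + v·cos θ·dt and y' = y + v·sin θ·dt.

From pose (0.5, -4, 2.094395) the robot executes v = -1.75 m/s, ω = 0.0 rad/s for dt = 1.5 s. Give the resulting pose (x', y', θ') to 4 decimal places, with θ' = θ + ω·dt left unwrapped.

(1.8125, -6.2733, 2.0944)

θ' = 2.0944 + 0.0·1.5 = 2.0944
ω = 0 → straight: x' = 0.5 + -1.75·cos(2.0944)·1.5 = 1.8125
y' = -4 + -1.75·sin(2.0944)·1.5 = -6.2733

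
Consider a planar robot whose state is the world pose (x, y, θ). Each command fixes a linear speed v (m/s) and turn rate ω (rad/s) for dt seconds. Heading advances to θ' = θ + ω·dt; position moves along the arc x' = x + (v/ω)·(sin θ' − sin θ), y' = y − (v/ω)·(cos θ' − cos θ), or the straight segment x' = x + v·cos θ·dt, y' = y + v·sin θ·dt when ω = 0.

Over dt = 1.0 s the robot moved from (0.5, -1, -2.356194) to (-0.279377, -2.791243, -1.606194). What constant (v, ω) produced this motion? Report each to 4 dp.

Δθ = -1.606194 − -2.356194 = 0.750000
ω = Δθ/dt = 0.750000/1.0 = 0.7500
R = −Δy/(cos θ' − cos θ) = 2.6667
v = R·ω = 2.6667·0.7500 = 2.0000

v = 2.0000, ω = 0.7500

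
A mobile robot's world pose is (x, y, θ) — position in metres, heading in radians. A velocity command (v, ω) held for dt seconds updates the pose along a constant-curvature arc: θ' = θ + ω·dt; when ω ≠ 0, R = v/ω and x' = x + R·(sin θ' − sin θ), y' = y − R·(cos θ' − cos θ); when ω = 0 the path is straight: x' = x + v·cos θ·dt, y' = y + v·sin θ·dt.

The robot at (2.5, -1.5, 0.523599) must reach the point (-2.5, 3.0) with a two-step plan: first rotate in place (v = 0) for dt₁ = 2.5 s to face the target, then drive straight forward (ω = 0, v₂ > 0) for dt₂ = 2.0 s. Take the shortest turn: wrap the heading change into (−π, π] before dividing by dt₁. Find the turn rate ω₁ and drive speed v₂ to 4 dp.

heading to target = atan2(3−-1.5, -2.5−2.5) = 2.4088
Δθ = wrap(2.4088 − 0.5236) = 1.8852; ω₁ = Δθ/dt₁ = 0.7541
distance = √((-2.5−2.5)² + (3−-1.5)²) = 6.7268; v₂ = distance/dt₂ = 3.3634

ω₁ = 0.7541, v₂ = 3.3634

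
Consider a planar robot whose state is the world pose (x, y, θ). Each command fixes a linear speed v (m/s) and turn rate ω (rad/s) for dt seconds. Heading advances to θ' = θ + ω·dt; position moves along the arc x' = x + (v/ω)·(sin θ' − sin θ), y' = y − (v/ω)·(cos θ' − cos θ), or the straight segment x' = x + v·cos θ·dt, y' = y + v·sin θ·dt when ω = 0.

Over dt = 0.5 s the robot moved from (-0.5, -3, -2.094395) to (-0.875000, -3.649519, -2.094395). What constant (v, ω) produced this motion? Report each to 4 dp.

Δθ = -2.094395 − -2.094395 = 0.000000
ω = Δθ/dt = 0.000000/0.5 = 0.0000
ω = 0 → v = (Δx·cos θ + Δy·sin θ)/dt = 1.5000

v = 1.5000, ω = 0.0000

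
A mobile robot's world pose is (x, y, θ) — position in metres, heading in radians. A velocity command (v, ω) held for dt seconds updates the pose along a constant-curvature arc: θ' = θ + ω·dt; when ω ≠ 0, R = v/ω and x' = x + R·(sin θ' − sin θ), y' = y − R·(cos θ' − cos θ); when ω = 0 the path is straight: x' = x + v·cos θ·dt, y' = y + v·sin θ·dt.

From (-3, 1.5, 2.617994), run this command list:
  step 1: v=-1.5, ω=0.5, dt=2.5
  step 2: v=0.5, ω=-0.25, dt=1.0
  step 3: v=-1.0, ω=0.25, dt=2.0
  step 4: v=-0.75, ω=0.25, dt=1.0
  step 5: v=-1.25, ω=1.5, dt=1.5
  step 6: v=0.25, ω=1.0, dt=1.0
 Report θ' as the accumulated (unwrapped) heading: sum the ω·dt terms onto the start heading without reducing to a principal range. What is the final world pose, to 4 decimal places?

step 1: θ'=3.8680 (R=-3.0000) → pose (0.4926, 1.8554, 3.8680)
step 2: θ'=3.6180 (R=-2.0000) → pose (0.0814, 1.5732, 3.6180)
step 3: θ'=4.1180 (R=-4.0000) → pose (1.5610, 2.8878, 4.1180)
step 4: θ'=4.3680 (R=-3.0000) → pose (1.8993, 3.5549, 4.3680)
step 5: θ'=6.6180 (R=-0.8333) → pose (0.8411, 4.6233, 6.6180)
step 6: θ'=7.6180 (R=0.2500) → pose (1.0020, 4.8010, 7.6180)

(1.0020, 4.8010, 7.6180)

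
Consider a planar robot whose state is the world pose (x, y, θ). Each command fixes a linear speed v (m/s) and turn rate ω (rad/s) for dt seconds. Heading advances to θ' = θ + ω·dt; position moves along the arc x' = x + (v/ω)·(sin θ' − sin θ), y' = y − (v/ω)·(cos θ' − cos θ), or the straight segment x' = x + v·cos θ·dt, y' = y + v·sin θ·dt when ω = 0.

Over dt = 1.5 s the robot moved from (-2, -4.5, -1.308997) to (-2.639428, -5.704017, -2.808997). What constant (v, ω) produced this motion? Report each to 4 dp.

Δθ = -2.808997 − -1.308997 = -1.500000
ω = Δθ/dt = -1.500000/1.5 = -1.0000
R = −Δy/(cos θ' − cos θ) = -1.0000
v = R·ω = -1.0000·-1.0000 = 1.0000

v = 1.0000, ω = -1.0000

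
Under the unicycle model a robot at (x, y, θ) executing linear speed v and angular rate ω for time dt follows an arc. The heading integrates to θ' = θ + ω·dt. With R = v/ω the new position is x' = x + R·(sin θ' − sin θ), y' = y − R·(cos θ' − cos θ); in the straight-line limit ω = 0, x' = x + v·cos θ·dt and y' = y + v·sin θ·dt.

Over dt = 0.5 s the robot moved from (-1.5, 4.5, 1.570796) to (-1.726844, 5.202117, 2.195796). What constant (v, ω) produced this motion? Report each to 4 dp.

v = 1.5000, ω = 1.2500

Δθ = 2.195796 − 1.570796 = 0.625000
ω = Δθ/dt = 0.625000/0.5 = 1.2500
R = −Δy/(cos θ' − cos θ) = 1.2000
v = R·ω = 1.2000·1.2500 = 1.5000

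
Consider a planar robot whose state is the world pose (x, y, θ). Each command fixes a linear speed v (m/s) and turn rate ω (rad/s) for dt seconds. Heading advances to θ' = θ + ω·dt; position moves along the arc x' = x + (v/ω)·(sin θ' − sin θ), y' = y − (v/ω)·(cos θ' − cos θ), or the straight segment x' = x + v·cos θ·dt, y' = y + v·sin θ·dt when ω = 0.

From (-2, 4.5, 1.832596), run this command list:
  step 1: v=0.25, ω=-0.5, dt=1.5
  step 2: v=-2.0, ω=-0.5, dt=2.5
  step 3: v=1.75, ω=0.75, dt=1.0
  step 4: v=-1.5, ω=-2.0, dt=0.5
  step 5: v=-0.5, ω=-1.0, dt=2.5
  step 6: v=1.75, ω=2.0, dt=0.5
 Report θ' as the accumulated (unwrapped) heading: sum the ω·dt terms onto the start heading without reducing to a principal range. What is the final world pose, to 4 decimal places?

step 1: θ'=1.0826 (R=-0.5000) → pose (-1.9586, 4.8639, 1.0826)
step 2: θ'=-0.1674 (R=4.0000) → pose (-6.1578, 2.7960, -0.1674)
step 3: θ'=0.5826 (R=2.3333) → pose (-4.4853, 3.1483, 0.5826)
step 4: θ'=-0.4174 (R=0.7500) → pose (-5.2019, 3.0890, -0.4174)
step 5: θ'=-2.9174 (R=0.5000) → pose (-5.1104, 4.0335, -2.9174)
step 6: θ'=-1.9174 (R=0.8750) → pose (-5.7388, 3.4777, -1.9174)

(-5.7388, 3.4777, -1.9174)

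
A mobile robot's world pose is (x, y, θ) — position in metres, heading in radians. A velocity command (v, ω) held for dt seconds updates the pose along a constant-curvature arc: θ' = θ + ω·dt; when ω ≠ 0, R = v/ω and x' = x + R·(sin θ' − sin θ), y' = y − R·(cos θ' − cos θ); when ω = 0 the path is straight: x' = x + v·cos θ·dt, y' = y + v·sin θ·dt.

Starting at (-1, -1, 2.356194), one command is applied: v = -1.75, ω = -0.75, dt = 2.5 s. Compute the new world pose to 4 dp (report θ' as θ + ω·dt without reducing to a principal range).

θ' = 2.3562 + -0.75·2.5 = 0.4812
R = v/ω = -1.75/-0.75 = 2.3333
x' = -1 + 2.3333·(sin 0.4812 − sin 2.3562) = -1.5700
y' = -1 − 2.3333·(cos 0.4812 − cos 2.3562) = -4.7183

(-1.5700, -4.7183, 0.4812)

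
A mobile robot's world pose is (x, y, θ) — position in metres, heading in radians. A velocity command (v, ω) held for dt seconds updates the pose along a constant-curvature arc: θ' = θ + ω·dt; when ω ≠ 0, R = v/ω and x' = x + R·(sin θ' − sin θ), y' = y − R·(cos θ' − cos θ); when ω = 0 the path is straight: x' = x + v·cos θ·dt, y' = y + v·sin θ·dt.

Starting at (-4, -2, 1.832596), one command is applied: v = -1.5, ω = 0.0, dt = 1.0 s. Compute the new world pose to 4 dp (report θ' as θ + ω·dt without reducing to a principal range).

(-3.6118, -3.4489, 1.8326)

θ' = 1.8326 + 0.0·1.0 = 1.8326
ω = 0 → straight: x' = -4 + -1.5·cos(1.8326)·1.0 = -3.6118
y' = -2 + -1.5·sin(1.8326)·1.0 = -3.4489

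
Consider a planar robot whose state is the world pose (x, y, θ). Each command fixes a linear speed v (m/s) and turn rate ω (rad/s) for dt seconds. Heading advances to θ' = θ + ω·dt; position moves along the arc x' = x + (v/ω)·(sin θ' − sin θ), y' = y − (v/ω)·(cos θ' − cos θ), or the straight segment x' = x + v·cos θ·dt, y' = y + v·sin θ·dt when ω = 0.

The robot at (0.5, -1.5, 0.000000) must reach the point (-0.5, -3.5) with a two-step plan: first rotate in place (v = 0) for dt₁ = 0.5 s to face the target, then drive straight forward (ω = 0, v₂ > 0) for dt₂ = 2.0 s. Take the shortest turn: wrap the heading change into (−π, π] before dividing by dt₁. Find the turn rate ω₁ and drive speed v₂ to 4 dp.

ω₁ = -4.0689, v₂ = 1.1180

heading to target = atan2(-3.5−-1.5, -0.5−0.5) = -2.0344
Δθ = wrap(-2.0344 − 0.0000) = -2.0344; ω₁ = Δθ/dt₁ = -4.0689
distance = √((-0.5−0.5)² + (-3.5−-1.5)²) = 2.2361; v₂ = distance/dt₂ = 1.1180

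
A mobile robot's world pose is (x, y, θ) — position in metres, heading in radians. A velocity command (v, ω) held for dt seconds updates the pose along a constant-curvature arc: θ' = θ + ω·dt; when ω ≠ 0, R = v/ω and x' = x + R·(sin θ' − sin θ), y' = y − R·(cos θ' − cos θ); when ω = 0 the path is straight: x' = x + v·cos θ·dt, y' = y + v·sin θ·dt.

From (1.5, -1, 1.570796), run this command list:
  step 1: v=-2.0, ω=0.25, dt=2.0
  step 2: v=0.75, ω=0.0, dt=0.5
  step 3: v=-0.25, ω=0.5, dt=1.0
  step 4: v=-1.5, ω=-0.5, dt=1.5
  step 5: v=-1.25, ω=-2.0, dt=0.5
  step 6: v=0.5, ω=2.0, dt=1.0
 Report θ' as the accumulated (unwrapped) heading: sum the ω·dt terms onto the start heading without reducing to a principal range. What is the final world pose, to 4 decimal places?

step 1: θ'=2.0708 (R=-8.0000) → pose (2.4793, -4.8354, 2.0708)
step 2: θ'=2.0708 (straight) → pose (2.2996, -4.5063, 2.0708)
step 3: θ'=2.5708 (R=-0.5000) → pose (2.4682, -4.6873, 2.5708)
step 4: θ'=1.8208 (R=3.0000) → pose (3.7540, -6.4695, 1.8208)
step 5: θ'=0.8208 (R=0.6250) → pose (3.6058, -7.0502, 0.8208)
step 6: θ'=2.8208 (R=0.2500) → pose (3.5017, -6.6425, 2.8208)

(3.5017, -6.6425, 2.8208)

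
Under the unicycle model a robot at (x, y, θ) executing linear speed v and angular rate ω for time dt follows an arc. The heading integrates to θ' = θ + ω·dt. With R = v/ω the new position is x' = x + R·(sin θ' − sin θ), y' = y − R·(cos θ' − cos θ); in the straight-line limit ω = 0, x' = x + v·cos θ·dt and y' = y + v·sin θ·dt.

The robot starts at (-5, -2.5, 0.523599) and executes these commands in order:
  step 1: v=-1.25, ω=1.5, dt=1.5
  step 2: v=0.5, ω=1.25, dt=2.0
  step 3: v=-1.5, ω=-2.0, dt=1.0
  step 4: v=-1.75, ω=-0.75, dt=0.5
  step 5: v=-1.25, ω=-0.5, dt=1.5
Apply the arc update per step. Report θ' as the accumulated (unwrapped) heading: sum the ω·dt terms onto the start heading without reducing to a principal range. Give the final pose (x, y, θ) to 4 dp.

(-2.4682, -4.5520, 2.1486)

step 1: θ'=2.7736 (R=-0.8333) → pose (-4.8831, -3.9992, 2.7736)
step 2: θ'=5.2736 (R=0.4000) → pose (-5.3657, -4.5853, 5.2736)
step 3: θ'=3.2736 (R=0.7500) → pose (-4.8294, -3.4427, 3.2736)
step 4: θ'=2.8986 (R=2.3333) → pose (-3.9609, -3.4910, 2.8986)
step 5: θ'=2.1486 (R=2.5000) → pose (-2.4682, -4.5520, 2.1486)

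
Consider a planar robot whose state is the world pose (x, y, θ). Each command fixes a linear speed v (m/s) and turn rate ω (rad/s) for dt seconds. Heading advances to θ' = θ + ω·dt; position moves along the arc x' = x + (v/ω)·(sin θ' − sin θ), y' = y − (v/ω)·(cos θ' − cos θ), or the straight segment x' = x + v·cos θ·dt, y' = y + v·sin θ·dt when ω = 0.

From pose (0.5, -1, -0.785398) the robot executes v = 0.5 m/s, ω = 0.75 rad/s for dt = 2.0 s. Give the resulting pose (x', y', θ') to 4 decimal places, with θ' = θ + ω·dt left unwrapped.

θ' = -0.7854 + 0.75·2.0 = 0.7146
R = v/ω = 0.5/0.75 = 0.6667
x' = 0.5 + 0.6667·(sin 0.7146 − sin -0.7854) = 1.4083
y' = -1 − 0.6667·(cos 0.7146 − cos -0.7854) = -1.0322

(1.4083, -1.0322, 0.7146)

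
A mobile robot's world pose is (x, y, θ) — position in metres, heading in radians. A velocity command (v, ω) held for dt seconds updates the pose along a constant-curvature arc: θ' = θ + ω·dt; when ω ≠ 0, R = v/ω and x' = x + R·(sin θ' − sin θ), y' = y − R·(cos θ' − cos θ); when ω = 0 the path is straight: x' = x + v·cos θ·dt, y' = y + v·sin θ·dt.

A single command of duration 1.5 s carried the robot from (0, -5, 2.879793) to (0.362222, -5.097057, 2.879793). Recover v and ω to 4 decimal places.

v = -0.2500, ω = 0.0000

Δθ = 2.879793 − 2.879793 = 0.000000
ω = Δθ/dt = 0.000000/1.5 = 0.0000
ω = 0 → v = (Δx·cos θ + Δy·sin θ)/dt = -0.2500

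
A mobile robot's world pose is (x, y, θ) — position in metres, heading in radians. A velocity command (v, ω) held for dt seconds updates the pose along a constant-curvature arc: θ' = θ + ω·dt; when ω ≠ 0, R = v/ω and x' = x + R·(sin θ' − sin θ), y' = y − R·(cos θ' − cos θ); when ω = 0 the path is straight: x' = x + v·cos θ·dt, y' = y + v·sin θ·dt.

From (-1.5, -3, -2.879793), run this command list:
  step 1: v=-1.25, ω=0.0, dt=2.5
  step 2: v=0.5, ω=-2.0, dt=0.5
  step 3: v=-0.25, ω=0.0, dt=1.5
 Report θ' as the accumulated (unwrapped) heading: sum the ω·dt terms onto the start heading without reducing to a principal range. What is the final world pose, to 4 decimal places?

step 1: θ'=-2.8798 (straight) → pose (1.5185, -2.1912, -2.8798)
step 2: θ'=-3.8798 (R=-0.2500) → pose (1.2856, -2.1346, -3.8798)
step 3: θ'=-3.8798 (straight) → pose (1.5630, -2.3870, -3.8798)

(1.5630, -2.3870, -3.8798)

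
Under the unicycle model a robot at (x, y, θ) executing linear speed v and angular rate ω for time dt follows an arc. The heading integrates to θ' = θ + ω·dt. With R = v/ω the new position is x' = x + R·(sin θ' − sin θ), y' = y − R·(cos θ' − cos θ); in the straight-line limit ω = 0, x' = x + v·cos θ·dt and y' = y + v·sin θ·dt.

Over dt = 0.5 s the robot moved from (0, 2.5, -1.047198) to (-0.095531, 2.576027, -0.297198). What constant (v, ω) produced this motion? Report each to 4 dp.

Δθ = -0.297198 − -1.047198 = 0.750000
ω = Δθ/dt = 0.750000/0.5 = 1.5000
R = Δx/(sin θ' − sin θ) = -0.1667
v = R·ω = -0.1667·1.5000 = -0.2500

v = -0.2500, ω = 1.5000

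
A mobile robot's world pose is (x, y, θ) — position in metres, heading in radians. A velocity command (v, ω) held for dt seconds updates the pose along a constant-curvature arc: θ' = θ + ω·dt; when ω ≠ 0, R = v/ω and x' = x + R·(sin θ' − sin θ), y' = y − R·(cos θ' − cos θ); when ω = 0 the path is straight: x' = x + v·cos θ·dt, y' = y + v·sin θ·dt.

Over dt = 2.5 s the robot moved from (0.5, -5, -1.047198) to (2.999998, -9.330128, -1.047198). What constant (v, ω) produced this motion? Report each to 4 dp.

v = 2.0000, ω = 0.0000

Δθ = -1.047198 − -1.047198 = 0.000000
ω = Δθ/dt = 0.000000/2.5 = 0.0000
ω = 0 → v = (Δx·cos θ + Δy·sin θ)/dt = 2.0000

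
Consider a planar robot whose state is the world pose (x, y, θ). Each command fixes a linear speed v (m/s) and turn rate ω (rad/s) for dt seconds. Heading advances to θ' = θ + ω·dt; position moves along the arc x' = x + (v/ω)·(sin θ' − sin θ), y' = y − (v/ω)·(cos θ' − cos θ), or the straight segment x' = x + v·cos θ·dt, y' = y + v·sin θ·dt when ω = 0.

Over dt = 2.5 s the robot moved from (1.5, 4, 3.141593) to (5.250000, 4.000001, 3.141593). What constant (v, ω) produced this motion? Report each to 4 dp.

Δθ = 3.141593 − 3.141593 = 0.000000
ω = Δθ/dt = 0.000000/2.5 = 0.0000
ω = 0 → v = (Δx·cos θ + Δy·sin θ)/dt = -1.5000

v = -1.5000, ω = 0.0000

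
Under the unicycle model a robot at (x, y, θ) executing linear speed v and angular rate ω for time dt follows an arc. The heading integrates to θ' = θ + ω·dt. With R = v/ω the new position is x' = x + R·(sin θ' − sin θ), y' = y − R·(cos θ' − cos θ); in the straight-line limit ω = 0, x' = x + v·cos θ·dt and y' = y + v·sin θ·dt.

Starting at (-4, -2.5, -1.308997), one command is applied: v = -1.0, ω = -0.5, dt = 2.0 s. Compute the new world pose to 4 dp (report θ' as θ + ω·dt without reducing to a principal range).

(-3.5475, -0.6364, -2.3090)

θ' = -1.3090 + -0.5·2.0 = -2.3090
R = v/ω = -1.0/-0.5 = 2.0000
x' = -4 + 2.0000·(sin -2.3090 − sin -1.3090) = -3.5475
y' = -2.5 − 2.0000·(cos -2.3090 − cos -1.3090) = -0.6364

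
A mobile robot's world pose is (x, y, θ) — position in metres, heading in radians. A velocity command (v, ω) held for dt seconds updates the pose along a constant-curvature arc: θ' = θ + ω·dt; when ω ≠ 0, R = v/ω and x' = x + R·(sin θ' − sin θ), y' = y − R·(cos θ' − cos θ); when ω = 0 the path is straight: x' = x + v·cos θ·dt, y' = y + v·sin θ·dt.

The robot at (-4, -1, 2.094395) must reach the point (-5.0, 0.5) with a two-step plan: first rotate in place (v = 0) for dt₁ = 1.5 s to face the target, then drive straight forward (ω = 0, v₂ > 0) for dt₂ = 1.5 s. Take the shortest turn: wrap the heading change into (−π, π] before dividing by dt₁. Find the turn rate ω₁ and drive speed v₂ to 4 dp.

ω₁ = 0.0429, v₂ = 1.2019

heading to target = atan2(0.5−-1, -5−-4) = 2.1588
Δθ = wrap(2.1588 − 2.0944) = 0.0644; ω₁ = Δθ/dt₁ = 0.0429
distance = √((-5−-4)² + (0.5−-1)²) = 1.8028; v₂ = distance/dt₂ = 1.2019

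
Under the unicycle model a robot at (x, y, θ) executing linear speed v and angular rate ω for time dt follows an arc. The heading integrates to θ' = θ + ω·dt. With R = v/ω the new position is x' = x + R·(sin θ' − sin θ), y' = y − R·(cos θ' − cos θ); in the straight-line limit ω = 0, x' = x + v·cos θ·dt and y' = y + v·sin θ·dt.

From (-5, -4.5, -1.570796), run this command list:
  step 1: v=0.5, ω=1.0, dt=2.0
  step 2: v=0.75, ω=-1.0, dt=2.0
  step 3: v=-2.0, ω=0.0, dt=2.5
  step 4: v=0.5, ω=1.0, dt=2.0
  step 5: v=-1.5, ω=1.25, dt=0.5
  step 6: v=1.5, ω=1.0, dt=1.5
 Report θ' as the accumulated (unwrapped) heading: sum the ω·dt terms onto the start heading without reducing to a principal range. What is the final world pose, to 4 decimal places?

(-3.5388, 0.3997, 2.5542)

step 1: θ'=0.4292 (R=0.5000) → pose (-4.2919, -4.9546, 0.4292)
step 2: θ'=-1.5708 (R=-0.7500) → pose (-3.2298, -5.6366, -1.5708)
step 3: θ'=-1.5708 (straight) → pose (-3.2298, -0.6366, -1.5708)
step 4: θ'=0.4292 (R=0.5000) → pose (-2.5217, -1.0913, 0.4292)
step 5: θ'=1.0542 (R=-1.2000) → pose (-3.0658, -1.5897, 1.0542)
step 6: θ'=2.5542 (R=1.5000) → pose (-3.5388, 0.3997, 2.5542)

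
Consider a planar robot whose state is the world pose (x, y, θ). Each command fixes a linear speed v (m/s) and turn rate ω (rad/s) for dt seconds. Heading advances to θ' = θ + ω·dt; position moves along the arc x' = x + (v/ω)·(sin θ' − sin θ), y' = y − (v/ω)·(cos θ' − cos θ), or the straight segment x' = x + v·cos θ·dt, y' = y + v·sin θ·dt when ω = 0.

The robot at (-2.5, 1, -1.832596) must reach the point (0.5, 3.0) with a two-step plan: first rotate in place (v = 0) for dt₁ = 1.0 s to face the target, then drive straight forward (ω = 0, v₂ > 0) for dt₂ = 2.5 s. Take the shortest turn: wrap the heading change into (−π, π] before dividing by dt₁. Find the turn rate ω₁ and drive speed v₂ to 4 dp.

heading to target = atan2(3−1, 0.5−-2.5) = 0.5880
Δθ = wrap(0.5880 − -1.8326) = 2.4206; ω₁ = Δθ/dt₁ = 2.4206
distance = √((0.5−-2.5)² + (3−1)²) = 3.6056; v₂ = distance/dt₂ = 1.4422

ω₁ = 2.4206, v₂ = 1.4422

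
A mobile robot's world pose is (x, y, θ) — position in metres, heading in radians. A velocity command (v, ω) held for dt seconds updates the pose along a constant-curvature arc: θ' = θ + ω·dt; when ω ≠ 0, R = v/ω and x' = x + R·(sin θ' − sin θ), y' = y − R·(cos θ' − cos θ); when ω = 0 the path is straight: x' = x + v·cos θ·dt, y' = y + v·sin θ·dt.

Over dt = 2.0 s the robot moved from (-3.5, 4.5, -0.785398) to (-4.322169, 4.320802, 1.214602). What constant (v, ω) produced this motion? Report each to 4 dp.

v = -0.5000, ω = 1.0000

Δθ = 1.214602 − -0.785398 = 2.000000
ω = Δθ/dt = 2.000000/2.0 = 1.0000
R = Δx/(sin θ' − sin θ) = -0.5000
v = R·ω = -0.5000·1.0000 = -0.5000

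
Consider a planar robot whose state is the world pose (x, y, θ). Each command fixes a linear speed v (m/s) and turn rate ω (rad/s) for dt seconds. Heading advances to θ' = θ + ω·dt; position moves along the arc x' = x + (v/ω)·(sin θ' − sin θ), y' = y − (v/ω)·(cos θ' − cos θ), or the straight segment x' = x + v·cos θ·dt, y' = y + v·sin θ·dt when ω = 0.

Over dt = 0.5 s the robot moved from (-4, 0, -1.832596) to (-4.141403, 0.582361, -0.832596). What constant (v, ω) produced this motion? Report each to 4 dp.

v = -1.2500, ω = 2.0000

Δθ = -0.832596 − -1.832596 = 1.000000
ω = Δθ/dt = 1.000000/0.5 = 2.0000
R = −Δy/(cos θ' − cos θ) = -0.6250
v = R·ω = -0.6250·2.0000 = -1.2500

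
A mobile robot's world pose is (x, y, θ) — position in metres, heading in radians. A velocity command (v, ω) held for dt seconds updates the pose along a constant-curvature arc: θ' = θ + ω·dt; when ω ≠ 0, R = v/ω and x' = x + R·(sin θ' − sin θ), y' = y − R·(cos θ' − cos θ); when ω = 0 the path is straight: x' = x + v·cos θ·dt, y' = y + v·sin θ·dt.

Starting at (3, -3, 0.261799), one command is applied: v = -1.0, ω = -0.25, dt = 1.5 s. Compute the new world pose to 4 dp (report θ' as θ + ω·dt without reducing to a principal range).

(1.5129, -3.1107, -0.1132)

θ' = 0.2618 + -0.25·1.5 = -0.1132
R = v/ω = -1.0/-0.25 = 4.0000
x' = 3 + 4.0000·(sin -0.1132 − sin 0.2618) = 1.5129
y' = -3 − 4.0000·(cos -0.1132 − cos 0.2618) = -3.1107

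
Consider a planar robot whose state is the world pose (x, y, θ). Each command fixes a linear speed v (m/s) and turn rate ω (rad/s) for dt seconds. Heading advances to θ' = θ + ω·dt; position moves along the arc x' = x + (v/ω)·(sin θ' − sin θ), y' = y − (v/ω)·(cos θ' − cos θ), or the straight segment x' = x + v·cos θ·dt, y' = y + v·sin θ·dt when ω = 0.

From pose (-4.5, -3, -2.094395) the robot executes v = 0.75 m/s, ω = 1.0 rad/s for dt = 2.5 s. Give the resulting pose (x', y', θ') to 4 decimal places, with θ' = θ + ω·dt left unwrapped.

θ' = -2.0944 + 1.0·2.5 = 0.4056
R = v/ω = 0.75/1.0 = 0.7500
x' = -4.5 + 0.7500·(sin 0.4056 − sin -2.0944) = -3.5545
y' = -3 − 0.7500·(cos 0.4056 − cos -2.0944) = -4.0641

(-3.5545, -4.0641, 0.4056)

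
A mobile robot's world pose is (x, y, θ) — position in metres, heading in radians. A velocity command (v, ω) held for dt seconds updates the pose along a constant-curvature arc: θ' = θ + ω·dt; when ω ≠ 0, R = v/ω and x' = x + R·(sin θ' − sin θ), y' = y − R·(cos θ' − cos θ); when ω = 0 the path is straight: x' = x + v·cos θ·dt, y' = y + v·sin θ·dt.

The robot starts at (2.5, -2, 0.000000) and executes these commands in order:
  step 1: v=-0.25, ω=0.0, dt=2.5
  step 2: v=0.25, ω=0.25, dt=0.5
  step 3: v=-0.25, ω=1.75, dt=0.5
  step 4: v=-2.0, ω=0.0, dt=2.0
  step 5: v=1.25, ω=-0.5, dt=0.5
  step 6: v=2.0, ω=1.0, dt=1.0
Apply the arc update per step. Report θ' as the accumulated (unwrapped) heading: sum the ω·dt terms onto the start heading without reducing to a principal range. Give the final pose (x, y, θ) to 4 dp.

(0.7403, -3.1243, 1.7500)

step 1: θ'=0.0000 (straight) → pose (1.8750, -2.0000, 0.0000)
step 2: θ'=0.1250 (R=1.0000) → pose (1.9997, -1.9922, 0.1250)
step 3: θ'=1.0000 (R=-0.1429) → pose (1.8973, -2.0568, 1.0000)
step 4: θ'=1.0000 (straight) → pose (-0.2639, -5.4226, 1.0000)
step 5: θ'=0.7500 (R=-2.5000) → pose (0.1356, -4.9442, 0.7500)
step 6: θ'=1.7500 (R=2.0000) → pose (0.7403, -3.1243, 1.7500)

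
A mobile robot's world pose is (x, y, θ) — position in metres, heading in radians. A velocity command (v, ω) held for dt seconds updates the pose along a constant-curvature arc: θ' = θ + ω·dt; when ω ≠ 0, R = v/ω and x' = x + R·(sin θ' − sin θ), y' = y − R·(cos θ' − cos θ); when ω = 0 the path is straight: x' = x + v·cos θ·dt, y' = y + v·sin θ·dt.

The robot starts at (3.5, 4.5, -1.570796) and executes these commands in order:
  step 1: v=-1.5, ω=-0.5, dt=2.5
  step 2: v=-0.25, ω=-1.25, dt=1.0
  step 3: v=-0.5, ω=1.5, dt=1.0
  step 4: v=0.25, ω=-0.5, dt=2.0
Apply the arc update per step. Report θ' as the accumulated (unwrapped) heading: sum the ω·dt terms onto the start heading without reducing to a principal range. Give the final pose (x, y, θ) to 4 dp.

(5.7462, 7.1619, -3.5708)

step 1: θ'=-2.8208 (R=3.0000) → pose (5.5540, 7.3470, -2.8208)
step 2: θ'=-4.0708 (R=0.2000) → pose (5.7773, 7.2769, -4.0708)
step 3: θ'=-2.5708 (R=-0.3333) → pose (6.2245, 7.1959, -2.5708)
step 4: θ'=-3.5708 (R=-0.5000) → pose (5.7462, 7.1619, -3.5708)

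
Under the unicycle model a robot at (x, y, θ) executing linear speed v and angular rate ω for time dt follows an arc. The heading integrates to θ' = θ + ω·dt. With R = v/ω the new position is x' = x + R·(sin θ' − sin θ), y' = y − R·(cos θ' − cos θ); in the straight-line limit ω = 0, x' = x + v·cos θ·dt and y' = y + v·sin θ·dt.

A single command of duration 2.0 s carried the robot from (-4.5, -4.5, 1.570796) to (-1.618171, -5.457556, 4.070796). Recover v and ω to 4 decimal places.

v = -2.0000, ω = 1.2500

Δθ = 4.070796 − 1.570796 = 2.500000
ω = Δθ/dt = 2.500000/2.0 = 1.2500
R = Δx/(sin θ' − sin θ) = -1.6000
v = R·ω = -1.6000·1.2500 = -2.0000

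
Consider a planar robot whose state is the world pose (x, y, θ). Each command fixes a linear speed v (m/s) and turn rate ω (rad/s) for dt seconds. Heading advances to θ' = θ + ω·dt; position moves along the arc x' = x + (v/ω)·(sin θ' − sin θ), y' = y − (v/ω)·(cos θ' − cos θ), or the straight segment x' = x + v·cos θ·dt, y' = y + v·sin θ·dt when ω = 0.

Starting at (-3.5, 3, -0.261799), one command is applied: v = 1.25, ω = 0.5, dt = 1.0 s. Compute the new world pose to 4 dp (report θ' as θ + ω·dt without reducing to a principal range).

(-2.2631, 2.9854, 0.2382)

θ' = -0.2618 + 0.5·1.0 = 0.2382
R = v/ω = 1.25/0.5 = 2.5000
x' = -3.5 + 2.5000·(sin 0.2382 − sin -0.2618) = -2.2631
y' = 3 − 2.5000·(cos 0.2382 − cos -0.2618) = 2.9854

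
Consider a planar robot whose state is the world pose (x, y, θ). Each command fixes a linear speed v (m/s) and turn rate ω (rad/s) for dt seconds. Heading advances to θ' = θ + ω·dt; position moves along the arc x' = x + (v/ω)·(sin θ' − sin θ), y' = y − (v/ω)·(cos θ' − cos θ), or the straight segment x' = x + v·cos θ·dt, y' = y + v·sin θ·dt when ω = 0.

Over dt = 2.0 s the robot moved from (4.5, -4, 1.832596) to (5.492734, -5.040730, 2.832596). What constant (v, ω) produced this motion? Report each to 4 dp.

Δθ = 2.832596 − 1.832596 = 1.000000
ω = Δθ/dt = 1.000000/2.0 = 0.5000
R = −Δy/(cos θ' − cos θ) = -1.5000
v = R·ω = -1.5000·0.5000 = -0.7500

v = -0.7500, ω = 0.5000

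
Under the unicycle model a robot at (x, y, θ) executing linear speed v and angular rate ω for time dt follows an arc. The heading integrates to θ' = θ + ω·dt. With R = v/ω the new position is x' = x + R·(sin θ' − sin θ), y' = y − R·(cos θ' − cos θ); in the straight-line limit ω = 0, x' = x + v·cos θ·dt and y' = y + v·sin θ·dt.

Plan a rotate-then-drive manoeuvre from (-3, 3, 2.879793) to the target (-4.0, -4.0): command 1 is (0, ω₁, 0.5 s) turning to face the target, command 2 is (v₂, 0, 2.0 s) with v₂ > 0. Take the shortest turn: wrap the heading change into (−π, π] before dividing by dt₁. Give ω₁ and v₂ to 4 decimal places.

ω₁ = 3.3814, v₂ = 3.5355

heading to target = atan2(-4−3, -4−-3) = -1.7127
Δθ = wrap(-1.7127 − 2.8798) = 1.6907; ω₁ = Δθ/dt₁ = 3.3814
distance = √((-4−-3)² + (-4−3)²) = 7.0711; v₂ = distance/dt₂ = 3.5355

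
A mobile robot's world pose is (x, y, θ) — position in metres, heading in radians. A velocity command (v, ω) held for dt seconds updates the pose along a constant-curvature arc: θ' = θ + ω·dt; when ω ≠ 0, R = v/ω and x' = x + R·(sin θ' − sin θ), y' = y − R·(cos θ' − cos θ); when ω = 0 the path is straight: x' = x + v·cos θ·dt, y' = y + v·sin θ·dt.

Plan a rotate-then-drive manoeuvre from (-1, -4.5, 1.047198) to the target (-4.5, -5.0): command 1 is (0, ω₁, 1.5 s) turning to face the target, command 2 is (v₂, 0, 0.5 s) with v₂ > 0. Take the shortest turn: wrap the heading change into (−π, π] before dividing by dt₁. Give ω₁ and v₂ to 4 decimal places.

ω₁ = 1.4909, v₂ = 7.0711

heading to target = atan2(-5−-4.5, -4.5−-1) = -2.9997
Δθ = wrap(-2.9997 − 1.0472) = 2.2363; ω₁ = Δθ/dt₁ = 1.4909
distance = √((-4.5−-1)² + (-5−-4.5)²) = 3.5355; v₂ = distance/dt₂ = 7.0711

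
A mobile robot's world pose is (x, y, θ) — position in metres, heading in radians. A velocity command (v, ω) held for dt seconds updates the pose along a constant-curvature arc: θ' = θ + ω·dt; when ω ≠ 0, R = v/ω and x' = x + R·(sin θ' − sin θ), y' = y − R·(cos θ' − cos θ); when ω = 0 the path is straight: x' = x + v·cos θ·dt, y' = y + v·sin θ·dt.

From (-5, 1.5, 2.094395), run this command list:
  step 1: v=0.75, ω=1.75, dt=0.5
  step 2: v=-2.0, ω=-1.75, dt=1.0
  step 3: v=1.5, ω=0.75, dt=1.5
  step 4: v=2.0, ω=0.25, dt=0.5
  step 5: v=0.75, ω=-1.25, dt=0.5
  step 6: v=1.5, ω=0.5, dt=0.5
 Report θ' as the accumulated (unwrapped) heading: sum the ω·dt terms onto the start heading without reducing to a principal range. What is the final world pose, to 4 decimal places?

step 1: θ'=2.9694 (R=0.4286) → pose (-5.2977, 1.7079, 2.9694)
step 2: θ'=1.2194 (R=1.1429) → pose (-4.4205, 0.1886, 1.2194)
step 3: θ'=2.3444 (R=2.0000) → pose (-4.8675, 2.2745, 2.3444)
step 4: θ'=2.4694 (R=8.0000) → pose (-5.6091, 2.9444, 2.4694)
step 5: θ'=1.8444 (R=-0.6000) → pose (-5.8131, 3.2517, 1.8444)
step 6: θ'=2.0944 (R=3.0000) → pose (-6.1035, 3.9411, 2.0944)

(-6.1035, 3.9411, 2.0944)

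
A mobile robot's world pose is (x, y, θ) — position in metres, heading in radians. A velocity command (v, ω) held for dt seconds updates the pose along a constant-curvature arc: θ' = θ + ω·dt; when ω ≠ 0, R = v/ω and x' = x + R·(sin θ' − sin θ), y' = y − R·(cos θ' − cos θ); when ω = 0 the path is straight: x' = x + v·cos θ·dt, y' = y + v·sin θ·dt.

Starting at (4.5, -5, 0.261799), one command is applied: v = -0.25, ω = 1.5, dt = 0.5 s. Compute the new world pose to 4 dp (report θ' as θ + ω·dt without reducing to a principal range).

(4.4018, -5.0726, 1.0118)

θ' = 0.2618 + 1.5·0.5 = 1.0118
R = v/ω = -0.25/1.5 = -0.1667
x' = 4.5 + -0.1667·(sin 1.0118 − sin 0.2618) = 4.4018
y' = -5 − -0.1667·(cos 1.0118 − cos 0.2618) = -5.0726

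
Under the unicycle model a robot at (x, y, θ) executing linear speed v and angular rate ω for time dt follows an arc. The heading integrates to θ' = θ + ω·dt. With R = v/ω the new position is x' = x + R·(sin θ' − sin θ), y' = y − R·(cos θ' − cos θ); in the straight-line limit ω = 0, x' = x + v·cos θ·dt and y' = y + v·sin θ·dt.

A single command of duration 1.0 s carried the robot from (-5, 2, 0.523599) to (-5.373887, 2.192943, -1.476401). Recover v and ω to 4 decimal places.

Δθ = -1.476401 − 0.523599 = -2.000000
ω = Δθ/dt = -2.000000/1.0 = -2.0000
R = Δx/(sin θ' − sin θ) = 0.2500
v = R·ω = 0.2500·-2.0000 = -0.5000

v = -0.5000, ω = -2.0000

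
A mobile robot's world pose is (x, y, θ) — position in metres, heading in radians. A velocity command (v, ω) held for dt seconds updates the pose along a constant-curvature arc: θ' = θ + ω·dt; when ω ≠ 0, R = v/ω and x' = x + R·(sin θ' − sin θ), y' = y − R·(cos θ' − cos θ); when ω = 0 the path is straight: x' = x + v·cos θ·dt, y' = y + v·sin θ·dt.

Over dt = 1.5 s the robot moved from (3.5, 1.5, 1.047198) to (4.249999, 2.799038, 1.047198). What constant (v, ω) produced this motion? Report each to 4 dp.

v = 1.0000, ω = 0.0000

Δθ = 1.047198 − 1.047198 = 0.000000
ω = Δθ/dt = 0.000000/1.5 = 0.0000
ω = 0 → v = (Δx·cos θ + Δy·sin θ)/dt = 1.0000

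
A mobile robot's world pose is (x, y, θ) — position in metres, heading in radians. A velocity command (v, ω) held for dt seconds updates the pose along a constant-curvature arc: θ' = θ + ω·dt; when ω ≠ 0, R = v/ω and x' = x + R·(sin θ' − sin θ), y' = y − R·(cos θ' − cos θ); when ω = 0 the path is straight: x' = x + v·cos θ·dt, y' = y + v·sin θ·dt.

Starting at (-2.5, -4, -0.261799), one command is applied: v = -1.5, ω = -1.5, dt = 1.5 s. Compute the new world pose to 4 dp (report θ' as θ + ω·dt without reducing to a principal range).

(-2.8302, -2.2259, -2.5118)

θ' = -0.2618 + -1.5·1.5 = -2.5118
R = v/ω = -1.5/-1.5 = 1.0000
x' = -2.5 + 1.0000·(sin -2.5118 − sin -0.2618) = -2.8302
y' = -4 − 1.0000·(cos -2.5118 − cos -0.2618) = -2.2259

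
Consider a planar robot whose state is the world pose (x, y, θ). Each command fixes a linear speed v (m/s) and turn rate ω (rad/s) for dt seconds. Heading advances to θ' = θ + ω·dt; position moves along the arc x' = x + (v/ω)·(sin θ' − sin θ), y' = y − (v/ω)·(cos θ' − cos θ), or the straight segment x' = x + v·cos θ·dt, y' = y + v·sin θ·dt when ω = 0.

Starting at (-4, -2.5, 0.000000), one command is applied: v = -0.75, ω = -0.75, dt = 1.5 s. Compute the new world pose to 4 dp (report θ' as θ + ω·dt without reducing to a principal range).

(-4.9023, -1.9312, -1.1250)

θ' = 0.0000 + -0.75·1.5 = -1.1250
R = v/ω = -0.75/-0.75 = 1.0000
x' = -4 + 1.0000·(sin -1.1250 − sin 0.0000) = -4.9023
y' = -2.5 − 1.0000·(cos -1.1250 − cos 0.0000) = -1.9312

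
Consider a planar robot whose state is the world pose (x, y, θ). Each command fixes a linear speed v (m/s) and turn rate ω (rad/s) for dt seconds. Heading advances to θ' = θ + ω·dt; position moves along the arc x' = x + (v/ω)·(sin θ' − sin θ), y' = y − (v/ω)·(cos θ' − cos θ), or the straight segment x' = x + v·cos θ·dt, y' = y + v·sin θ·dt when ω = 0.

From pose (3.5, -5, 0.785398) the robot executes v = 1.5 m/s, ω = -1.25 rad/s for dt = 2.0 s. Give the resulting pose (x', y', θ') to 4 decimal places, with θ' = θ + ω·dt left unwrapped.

θ' = 0.7854 + -1.25·2.0 = -1.7146
R = v/ω = 1.5/-1.25 = -1.2000
x' = 3.5 + -1.2000·(sin -1.7146 − sin 0.7854) = 5.5361
y' = -5 − -1.2000·(cos -1.7146 − cos 0.7854) = -6.0205

(5.5361, -6.0205, -1.7146)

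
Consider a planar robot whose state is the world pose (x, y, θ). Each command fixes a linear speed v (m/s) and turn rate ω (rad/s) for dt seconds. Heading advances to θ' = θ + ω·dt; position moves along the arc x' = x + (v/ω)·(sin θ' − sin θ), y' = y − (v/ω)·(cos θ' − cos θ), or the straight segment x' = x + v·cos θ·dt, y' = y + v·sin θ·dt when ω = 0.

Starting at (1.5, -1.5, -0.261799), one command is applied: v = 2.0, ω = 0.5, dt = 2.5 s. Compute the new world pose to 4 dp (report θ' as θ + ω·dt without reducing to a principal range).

θ' = -0.2618 + 0.5·2.5 = 0.9882
R = v/ω = 2.0/0.5 = 4.0000
x' = 1.5 + 4.0000·(sin 0.9882 − sin -0.2618) = 5.8754
y' = -1.5 − 4.0000·(cos 0.9882 − cos -0.2618) = 0.1629

(5.8754, 0.1629, 0.9882)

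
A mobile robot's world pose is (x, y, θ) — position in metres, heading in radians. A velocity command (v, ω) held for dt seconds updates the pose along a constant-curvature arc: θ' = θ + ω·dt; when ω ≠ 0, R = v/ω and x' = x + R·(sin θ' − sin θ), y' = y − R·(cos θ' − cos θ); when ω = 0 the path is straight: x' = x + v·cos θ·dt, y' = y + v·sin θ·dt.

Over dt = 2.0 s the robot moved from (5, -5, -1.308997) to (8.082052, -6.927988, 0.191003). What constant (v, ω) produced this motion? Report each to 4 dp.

v = 2.0000, ω = 0.7500

Δθ = 0.191003 − -1.308997 = 1.500000
ω = Δθ/dt = 1.500000/2.0 = 0.7500
R = Δx/(sin θ' − sin θ) = 2.6667
v = R·ω = 2.6667·0.7500 = 2.0000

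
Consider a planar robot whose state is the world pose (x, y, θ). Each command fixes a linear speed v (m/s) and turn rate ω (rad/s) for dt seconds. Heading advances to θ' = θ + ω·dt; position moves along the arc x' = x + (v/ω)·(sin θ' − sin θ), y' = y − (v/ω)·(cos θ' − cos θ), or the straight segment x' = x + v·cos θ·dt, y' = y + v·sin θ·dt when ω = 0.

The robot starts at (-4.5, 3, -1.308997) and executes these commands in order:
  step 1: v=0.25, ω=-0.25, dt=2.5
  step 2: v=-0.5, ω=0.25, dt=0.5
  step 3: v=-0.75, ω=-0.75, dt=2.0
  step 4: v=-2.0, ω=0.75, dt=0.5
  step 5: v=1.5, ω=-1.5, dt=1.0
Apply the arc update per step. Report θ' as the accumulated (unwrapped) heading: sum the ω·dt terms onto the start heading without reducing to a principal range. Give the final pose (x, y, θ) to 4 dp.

(-3.4924, 4.0983, -4.4340)

step 1: θ'=-1.9340 (R=-1.0000) → pose (-4.5312, 2.3859, -1.9340)
step 2: θ'=-1.8090 (R=-2.0000) → pose (-4.4572, 2.6245, -1.8090)
step 3: θ'=-3.3090 (R=1.0000) → pose (-3.3188, 3.3746, -3.3090)
step 4: θ'=-2.9340 (R=-2.6667) → pose (-2.3248, 3.3946, -2.9340)
step 5: θ'=-4.4340 (R=-1.0000) → pose (-3.4924, 4.0983, -4.4340)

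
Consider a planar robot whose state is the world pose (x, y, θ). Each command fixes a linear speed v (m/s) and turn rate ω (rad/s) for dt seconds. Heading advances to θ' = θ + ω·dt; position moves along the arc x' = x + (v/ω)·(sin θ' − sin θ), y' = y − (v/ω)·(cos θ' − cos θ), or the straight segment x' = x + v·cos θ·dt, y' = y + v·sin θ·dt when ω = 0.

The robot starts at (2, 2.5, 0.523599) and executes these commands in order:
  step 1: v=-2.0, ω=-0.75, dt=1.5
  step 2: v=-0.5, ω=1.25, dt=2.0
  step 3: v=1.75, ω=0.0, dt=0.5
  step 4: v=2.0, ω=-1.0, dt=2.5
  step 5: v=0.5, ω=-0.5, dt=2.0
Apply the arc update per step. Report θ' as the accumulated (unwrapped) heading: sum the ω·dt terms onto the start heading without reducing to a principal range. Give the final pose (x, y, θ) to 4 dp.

step 1: θ'=-0.6014 (R=2.6667) → pose (-0.8421, 2.6106, -0.6014)
step 2: θ'=1.8986 (R=-0.4000) → pose (-1.4471, 2.1520, 1.8986)
step 3: θ'=1.8986 (straight) → pose (-1.7289, 2.9804, 1.8986)
step 4: θ'=-0.6014 (R=-2.0000) → pose (1.2962, 5.2734, -0.6014)
step 5: θ'=-1.6014 (R=-1.0000) → pose (1.7300, 4.4183, -1.6014)

(1.7300, 4.4183, -1.6014)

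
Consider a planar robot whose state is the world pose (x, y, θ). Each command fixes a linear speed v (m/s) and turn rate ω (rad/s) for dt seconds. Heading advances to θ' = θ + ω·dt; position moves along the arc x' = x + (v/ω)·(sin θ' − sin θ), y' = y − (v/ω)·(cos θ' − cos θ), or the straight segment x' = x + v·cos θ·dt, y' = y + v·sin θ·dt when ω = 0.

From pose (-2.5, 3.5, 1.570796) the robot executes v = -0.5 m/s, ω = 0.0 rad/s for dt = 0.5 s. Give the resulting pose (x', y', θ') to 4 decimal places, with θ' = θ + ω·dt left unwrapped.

(-2.5000, 3.2500, 1.5708)

θ' = 1.5708 + 0.0·0.5 = 1.5708
ω = 0 → straight: x' = -2.5 + -0.5·cos(1.5708)·0.5 = -2.5000
y' = 3.5 + -0.5·sin(1.5708)·0.5 = 3.2500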